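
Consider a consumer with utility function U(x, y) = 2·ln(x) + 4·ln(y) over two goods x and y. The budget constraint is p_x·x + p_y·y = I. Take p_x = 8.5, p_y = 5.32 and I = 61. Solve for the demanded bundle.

x* = 2.3922, y* = 7.6441

At p_x=8.5, p_y=5.32, I=61: x* = 1/3·61/8.5 = 2.3922, y* = 7.6441.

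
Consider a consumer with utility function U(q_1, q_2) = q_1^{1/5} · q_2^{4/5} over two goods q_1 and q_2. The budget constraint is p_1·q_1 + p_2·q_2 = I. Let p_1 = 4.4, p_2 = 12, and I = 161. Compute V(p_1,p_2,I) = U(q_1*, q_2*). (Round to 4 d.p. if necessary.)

V = 9.9419

The MRS is (1/4)·q_2/q_1. Set MRS = p_1/p_2.
So 0.2·p_2·q_2 = 0.8·p_1·q_1; combined with the budget, a share 0.2 of income goes to q_1.
Demand: q_1*(p_1,p_2,I) = 0.2·I/p_1 and q_2* = 0.8·I/p_2.
At p_1=4.4, p_2=12, I=161: q_1* = 0.2·161/4.4 = 7.3182, q_2* = 10.7333.
Utility at the optimum: U(7.3182, 10.7333) = 9.9419.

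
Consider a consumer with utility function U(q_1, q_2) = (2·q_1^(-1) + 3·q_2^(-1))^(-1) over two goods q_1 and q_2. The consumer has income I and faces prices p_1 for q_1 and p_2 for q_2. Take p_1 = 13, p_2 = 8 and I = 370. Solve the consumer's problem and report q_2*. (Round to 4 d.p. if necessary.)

MRS = MU_q_1/MU_q_2 = (2/3)·(q_2/q_1)^(2). Set equal to p_1/p_2.
Hence q_2/q_1 = ((3/2)·p_1/p_2)^(1/(2)), i.e. raised to the 0.5 power.
With the ratio pinned down, the budget gives q_1* = I/(p_1 + p_2·(q_2/q_1)) and q_2* = (q_2/q_1)·q_1*.
Numerically q_2/q_1 = 1.561249, so q_1* = 370/(13 + 8·1.561249) = 14.5155 and q_2* = 1.561249·14.5155 = 22.6623.

q_2* = 22.6623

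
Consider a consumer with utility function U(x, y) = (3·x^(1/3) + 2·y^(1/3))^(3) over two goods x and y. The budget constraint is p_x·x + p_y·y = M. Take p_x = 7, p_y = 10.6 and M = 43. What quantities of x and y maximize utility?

MU_x ∝ 3·x^(-2/3), MU_y ∝ 2·y^(-2/3), so MRS = (3/2)·(y/x)^(2/3) = p_x/p_y.
Hence y/x = ((2/3)·p_x/p_y)^(1/(2/3)), i.e. raised to the 1.5 power.
Substitute y = (y/x)·x into the budget: x* = M/(p_x + p_y·(y/x)).
Numerically y/x = 0.292113, so x* = 43/(7 + 10.6·0.292113) = 4.2589 and y* = 0.292113·4.2589 = 1.2441.

x* = 4.2589, y* = 1.2441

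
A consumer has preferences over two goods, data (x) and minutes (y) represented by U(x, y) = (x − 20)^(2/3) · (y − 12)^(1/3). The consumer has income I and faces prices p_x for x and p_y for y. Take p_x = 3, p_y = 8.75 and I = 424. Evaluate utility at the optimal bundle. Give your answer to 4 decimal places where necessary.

V = 31.9729

Let x' = x−20, y' = y−12. MRS = 2·y'/x' = p_x/p_y.
After buying the subsistence bundle (20, 12), a share 2/3 of the remaining income goes to x: x* = 20 + 2/3·(I − 20p_x − 12p_y)/p_x.
Discretionary income = 424 − 20·3 − 12·8.75 = 259; x* = 20 + 2/3·259/3 = 77.5556; y* = 12 + 1/3·259/8.75 = 21.8667.
Utility at the optimum: U(77.5556, 21.8667) = 31.9729.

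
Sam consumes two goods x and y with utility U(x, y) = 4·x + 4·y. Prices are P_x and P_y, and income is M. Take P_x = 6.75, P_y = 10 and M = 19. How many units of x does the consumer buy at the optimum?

x* = 2.8148

Perfect substitutes: compare marginal utility per dollar. 4/P_x vs 4/P_y → 0.5926 vs 0.4.
x gives more utility per dollar, so spend all income on x: x* = M/P_x, y* = 0.
Numerically: x* = 2.8148, y* = 0.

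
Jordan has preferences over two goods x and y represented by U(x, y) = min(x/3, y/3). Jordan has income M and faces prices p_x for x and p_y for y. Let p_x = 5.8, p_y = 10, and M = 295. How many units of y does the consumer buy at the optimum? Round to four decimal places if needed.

Leontief preferences: the optimum is at the kink where x/3 = y/3, i.e. y = x.
Budget: p_x·x + p_y·x = M, so (3·p_x + 3·p_y)·x = 3·M.
Demand: x*(p_x,p_y,M) = 3·M/(3·p_x + 3·p_y), y* = 3·M/(3·p_x + 3·p_y).
Here 3·5.8 + 3·10 = 47.4, giving y* = 18.6709.

y* = 18.6709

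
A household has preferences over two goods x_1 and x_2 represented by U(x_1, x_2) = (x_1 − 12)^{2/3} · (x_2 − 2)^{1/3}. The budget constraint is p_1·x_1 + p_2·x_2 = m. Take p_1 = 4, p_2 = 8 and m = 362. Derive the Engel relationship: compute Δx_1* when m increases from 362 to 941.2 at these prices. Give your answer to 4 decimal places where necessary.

Discretionary income = 362 − 12·4 − 2·8 = 298; x_1* = 12 + 2/3·298/4 = 61.6667.
At m' = 941.2: x_1* = 158.2. Change: 158.2 − 61.6667 = 96.5333.

Δx_1* = 96.5333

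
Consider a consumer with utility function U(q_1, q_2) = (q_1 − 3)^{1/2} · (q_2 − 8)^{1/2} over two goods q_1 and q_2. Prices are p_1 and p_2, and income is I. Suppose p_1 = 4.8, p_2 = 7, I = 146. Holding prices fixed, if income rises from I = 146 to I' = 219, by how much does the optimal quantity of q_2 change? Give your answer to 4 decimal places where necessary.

Let q_1' = q_1−3, q_2' = q_2−8. MRS = q_2'/q_1' = p_1/p_2.
Substituting into the budget: q_1* = 3 + 0.5·(I − 3·p_1 − 8·p_2)/p_1, and q_2* = 8 + 0.5·(…)/p_2.
Discretionary income = 146 − 3·4.8 − 8·7 = 75.6; q_2* = 8 + 0.5·75.6/7 = 13.4.
At I' = 219: q_2* = 18.6143. Change: 18.6143 − 13.4 = 5.2143.

Δq_2* = 5.2143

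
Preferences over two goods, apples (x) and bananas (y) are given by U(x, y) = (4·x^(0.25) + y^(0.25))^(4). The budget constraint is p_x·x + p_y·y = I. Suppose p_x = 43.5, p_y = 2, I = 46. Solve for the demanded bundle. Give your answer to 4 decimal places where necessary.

x* = 0.7346, y* = 7.0235

MU_x ∝ 4·x^(-0.75), MU_y ∝ y^(-0.75), so MRS = 4·(y/x)^(0.75) = p_x/p_y.
Solve for the ratio: y/x = [(1/4)·p_x/p_y]^(4/3).
Substitute y = (y/x)·x into the budget: x* = I/(p_x + p_y·(y/x)).
Numerically y/x = 9.561639, so x* = 46/(43.5 + 2·9.561639) = 0.7346 and y* = 9.561639·0.7346 = 7.0235.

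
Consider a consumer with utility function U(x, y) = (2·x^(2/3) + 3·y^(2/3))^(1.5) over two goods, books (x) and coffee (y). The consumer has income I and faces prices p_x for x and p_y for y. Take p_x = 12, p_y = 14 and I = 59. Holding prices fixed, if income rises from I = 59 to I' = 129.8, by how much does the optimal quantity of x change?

From the CES first-order condition, (2/3)·(y/x)^(1/3) = p_x/p_y.
Solve for the ratio: y/x = [(3/2)·p_x/p_y]^(3).
Substitute y = (y/x)·x into the budget: x* = I/(p_x + p_y·(y/x)).
Numerically y/x = 2.125364, so x* = 59/(12 + 14·2.125364) = 1.413.
At I' = 129.8: x* = 3.1086. Change: 3.1086 − 1.413 = 1.6956.

Δx* = 1.6956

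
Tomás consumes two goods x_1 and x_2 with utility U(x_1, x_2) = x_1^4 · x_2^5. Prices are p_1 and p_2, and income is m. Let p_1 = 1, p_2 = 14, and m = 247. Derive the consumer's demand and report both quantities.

Demand: x_1*(p_1,p_2,m) = 4/9·m/p_1 and x_2* = 5/9·m/p_2.
At p_1=1, p_2=14, m=247: x_1* = 4/9·247/1 = 109.7778, x_2* = 9.8016.

x_1* = 109.7778, x_2* = 9.8016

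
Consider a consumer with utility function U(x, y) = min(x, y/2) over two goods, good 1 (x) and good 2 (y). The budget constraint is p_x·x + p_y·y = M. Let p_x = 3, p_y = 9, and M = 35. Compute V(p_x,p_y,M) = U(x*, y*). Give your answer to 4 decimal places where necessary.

Here 3 + 2·9 = 21, giving x* = 1.6667 and y* = 3.3333.
Utility at the optimum: U(1.6667, 3.3333) = 1.6667.

V = 1.6667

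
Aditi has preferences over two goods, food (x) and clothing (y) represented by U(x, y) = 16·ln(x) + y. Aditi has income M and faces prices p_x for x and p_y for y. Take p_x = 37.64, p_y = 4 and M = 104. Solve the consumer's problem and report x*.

x* = 1.7003

At the given prices: x* = 16·4/37.64 = 1.7003.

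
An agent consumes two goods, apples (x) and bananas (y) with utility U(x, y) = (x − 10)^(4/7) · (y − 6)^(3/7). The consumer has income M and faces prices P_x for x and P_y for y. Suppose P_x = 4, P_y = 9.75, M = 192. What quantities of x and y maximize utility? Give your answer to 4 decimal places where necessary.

Let x' = x−10, y' = y−6. MRS = (4/3)·y'/x' = P_x/P_y.
Substituting into the budget: x* = 10 + 4/7·(M − 10·P_x − 6·P_y)/P_x, and y* = 6 + 3/7·(…)/P_y.
Discretionary income = 192 − 10·4 − 6·9.75 = 93.5; x* = 10 + 4/7·93.5/4 = 23.3571; y* = 6 + 3/7·93.5/9.75 = 10.1099.

x* = 23.3571, y* = 10.1099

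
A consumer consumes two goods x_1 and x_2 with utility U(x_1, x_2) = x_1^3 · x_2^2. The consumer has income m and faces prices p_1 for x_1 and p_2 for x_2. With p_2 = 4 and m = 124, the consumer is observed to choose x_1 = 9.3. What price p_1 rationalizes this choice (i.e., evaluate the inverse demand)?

p_1 = 8

The MRS is (3/2)·x_2/x_1. Set MRS = p_1/p_2.
So 3·p_2·x_2 = 2·p_1·x_1; combined with the budget, a share 0.6 of income goes to x_1.
Demand: x_1*(p_1,p_2,m) = 0.6·m/p_1 and x_2* = 0.4·m/p_2.
Set x_1* = 9.3 in the demand function and solve for p_1: p_1 = 8.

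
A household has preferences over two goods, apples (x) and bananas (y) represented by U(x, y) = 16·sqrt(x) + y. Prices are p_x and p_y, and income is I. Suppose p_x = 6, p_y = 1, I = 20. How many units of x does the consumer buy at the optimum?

Set MRS = p_x/p_y: 8·x^(−1/2) = p_x/p_y.
Thus x* = (8·p_y/p_x)² — independent of I — with the rest of income spent on y.
Plugging in: x* = (8·1/6)² = 1.7778.

x* = 1.7778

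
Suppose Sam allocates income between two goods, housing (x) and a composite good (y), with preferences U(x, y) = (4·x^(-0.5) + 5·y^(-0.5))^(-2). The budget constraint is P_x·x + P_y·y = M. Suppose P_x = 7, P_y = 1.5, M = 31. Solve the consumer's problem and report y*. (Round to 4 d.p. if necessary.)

MU_x ∝ 4·x^(-1.5), MU_y ∝ 5·y^(-1.5), so MRS = (4/5)·(y/x)^(1.5) = P_x/P_y.
Solve for the ratio: y/x = [(5/4)·P_x/P_y]^(2/3).
With the ratio pinned down, the budget gives x* = M/(P_x + P_y·(y/x)) and y* = (y/x)·x*.
Numerically y/x = 3.240494, so x* = 31/(7 + 1.5·3.240494) = 2.6137 and y* = 3.240494·2.6137 = 8.4696.

y* = 8.4696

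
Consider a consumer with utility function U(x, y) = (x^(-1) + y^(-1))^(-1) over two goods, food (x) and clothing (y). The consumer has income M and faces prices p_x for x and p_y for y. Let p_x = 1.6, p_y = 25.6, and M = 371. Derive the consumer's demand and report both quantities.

With the ratio pinned down, the budget gives x* = M/(p_x + p_y·(y/x)) and y* = (y/x)·x*.
Numerically y/x = 0.25, so x* = 371/(1.6 + 25.6·0.25) = 46.375 and y* = 0.25·46.375 = 11.5938.

x* = 46.375, y* = 11.5938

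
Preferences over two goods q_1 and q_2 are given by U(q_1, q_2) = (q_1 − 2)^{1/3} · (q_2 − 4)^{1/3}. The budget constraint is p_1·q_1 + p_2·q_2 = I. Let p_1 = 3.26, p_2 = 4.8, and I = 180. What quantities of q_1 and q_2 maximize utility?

This is Cobb-Douglas in (q_1−2, q_2−4): tangency gives 1/3·p_2·(q_2−4) = 1/3·p_1·(q_1−2).
Substituting into the budget: q_1* = 2 + 0.5·(I − 2·p_1 − 4·p_2)/p_1, and q_2* = 4 + 0.5·(…)/p_2.
Discretionary income = 180 − 2·3.26 − 4·4.8 = 154.28; q_1* = 2 + 0.5·154.28/3.26 = 25.6626; q_2* = 4 + 0.5·154.28/4.8 = 20.0708.

q_1* = 25.6626, q_2* = 20.0708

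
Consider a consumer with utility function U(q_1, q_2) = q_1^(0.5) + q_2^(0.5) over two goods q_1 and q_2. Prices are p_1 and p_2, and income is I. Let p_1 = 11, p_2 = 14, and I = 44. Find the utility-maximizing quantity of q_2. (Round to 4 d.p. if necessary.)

Numerically q_2/q_1 = 0.617347, so q_1* = 44/(11 + 14·0.617347) = 2.24 and q_2* = 0.617347·2.24 = 1.3829.

q_2* = 1.3829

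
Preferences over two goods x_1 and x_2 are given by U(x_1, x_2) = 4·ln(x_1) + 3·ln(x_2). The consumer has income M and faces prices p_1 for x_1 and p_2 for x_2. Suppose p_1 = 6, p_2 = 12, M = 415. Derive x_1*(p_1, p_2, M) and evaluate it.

Tangency: MRS = (4/3)·x_2/x_1 = p_1/p_2.
So 4·p_2·x_2 = 3·p_1·x_1; combined with the budget, a share 4/7 of income goes to x_1.
Demand: x_1*(p_1,p_2,M) = 4/7·M/p_1 and x_2* = 3/7·M/p_2.
At p_1=6, p_2=12, M=415: x_1* = 4/7·415/6 = 39.5238.

x_1* = 39.5238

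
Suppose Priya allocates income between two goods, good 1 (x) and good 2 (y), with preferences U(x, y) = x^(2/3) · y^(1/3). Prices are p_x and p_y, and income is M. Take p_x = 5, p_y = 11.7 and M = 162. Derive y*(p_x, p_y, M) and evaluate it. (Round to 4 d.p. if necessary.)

y* = 4.6154

At p_x=5, p_y=11.7, M=162: y* = 1/3·162/11.7 = 4.6154.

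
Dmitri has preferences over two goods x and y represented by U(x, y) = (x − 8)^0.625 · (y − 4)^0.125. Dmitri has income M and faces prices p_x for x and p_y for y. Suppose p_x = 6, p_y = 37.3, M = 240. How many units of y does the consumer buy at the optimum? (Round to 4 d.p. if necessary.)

y* = 4.1912

Let x' = x−8, y' = y−4. MRS = 5·y'/x' = p_x/p_y.
After buying the subsistence bundle (8, 4), a share 5/6 of the remaining income goes to x: x* = 8 + 5/6·(M − 8p_x − 4p_y)/p_x.
Discretionary income = 240 − 8·6 − 4·37.3 = 42.8; y* = 4 + 1/6·42.8/37.3 = 4.1912.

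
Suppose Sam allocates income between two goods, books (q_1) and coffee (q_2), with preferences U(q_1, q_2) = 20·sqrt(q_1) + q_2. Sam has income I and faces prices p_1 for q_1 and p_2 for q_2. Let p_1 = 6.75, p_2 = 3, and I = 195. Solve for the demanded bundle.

Set MRS = p_1/p_2: 10·q_1^(−1/2) = p_1/p_2.
Thus q_1* = (10·p_2/p_1)² — independent of I — with the rest of income spent on q_2.
Plugging in: q_1* = (10·3/6.75)² = 19.7531, q_2* = 20.5556.

q_1* = 19.7531, q_2* = 20.5556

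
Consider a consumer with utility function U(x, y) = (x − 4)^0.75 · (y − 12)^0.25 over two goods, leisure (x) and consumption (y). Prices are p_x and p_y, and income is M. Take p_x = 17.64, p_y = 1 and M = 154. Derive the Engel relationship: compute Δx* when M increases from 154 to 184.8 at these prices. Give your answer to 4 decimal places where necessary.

MRS = 3·(y−12)/(x−4). Tangency with p_x/p_y gives y−12 = (1/3)·(p_x/p_y)·(x−4).
Substituting into the budget: x* = 4 + 0.75·(M − 4·p_x − 12·p_y)/p_x, and y* = 12 + 0.25·(…)/p_y.
Discretionary income = 154 − 4·17.64 − 12·1 = 71.44; x* = 4 + 0.75·71.44/17.64 = 7.0374.
At M' = 184.8: x* = 8.3469. Change: 8.3469 − 7.0374 = 1.3095.

Δx* = 1.3095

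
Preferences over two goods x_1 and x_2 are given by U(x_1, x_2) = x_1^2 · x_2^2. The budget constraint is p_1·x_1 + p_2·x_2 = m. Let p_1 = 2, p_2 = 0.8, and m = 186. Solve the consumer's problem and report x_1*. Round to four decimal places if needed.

x_1* = 46.5

At p_1=2, p_2=0.8, m=186: x_1* = 0.5·186/2 = 46.5.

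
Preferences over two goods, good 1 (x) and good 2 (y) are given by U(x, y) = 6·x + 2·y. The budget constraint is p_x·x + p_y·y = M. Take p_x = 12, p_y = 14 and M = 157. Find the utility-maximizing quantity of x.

Perfect substitutes: compare marginal utility per dollar. 6/p_x vs 2/p_y → 0.5 vs 0.1429.
x gives more utility per dollar, so spend all income on x: x* = M/p_x, y* = 0.
Numerically: x* = 13.0833, y* = 0.

x* = 13.0833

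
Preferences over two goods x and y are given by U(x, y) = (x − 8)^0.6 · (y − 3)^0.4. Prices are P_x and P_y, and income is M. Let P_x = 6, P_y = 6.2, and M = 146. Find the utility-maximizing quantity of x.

x* = 15.94

Substituting into the budget: x* = 8 + 0.6·(M − 8·P_x − 3·P_y)/P_x, and y* = 3 + 0.4·(…)/P_y.
Discretionary income = 146 − 8·6 − 3·6.2 = 79.4; x* = 8 + 0.6·79.4/6 = 15.94.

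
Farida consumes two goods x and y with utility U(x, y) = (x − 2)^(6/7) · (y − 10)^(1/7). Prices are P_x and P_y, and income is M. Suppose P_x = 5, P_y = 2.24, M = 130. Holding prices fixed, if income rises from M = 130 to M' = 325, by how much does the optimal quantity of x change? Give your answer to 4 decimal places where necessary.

Δx* = 33.4286

Let x' = x−2, y' = y−10. MRS = 6·y'/x' = P_x/P_y.
Substituting into the budget: x* = 2 + 6/7·(M − 2·P_x − 10·P_y)/P_x, and y* = 10 + 1/7·(…)/P_y.
Discretionary income = 130 − 2·5 − 10·2.24 = 97.6; x* = 2 + 6/7·97.6/5 = 18.7314.
At M' = 325: x* = 52.16. Change: 52.16 − 18.7314 = 33.4286.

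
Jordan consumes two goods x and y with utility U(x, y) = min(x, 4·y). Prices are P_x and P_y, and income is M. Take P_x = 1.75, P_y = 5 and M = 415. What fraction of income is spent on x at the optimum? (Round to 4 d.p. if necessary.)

share on x = 0.5833

Leontief preferences: the optimum is at the kink where x/4 = y/1, i.e. y = (1/4)·x.
Budget: P_x·x + P_y·(1/4)·x = M, so (4·P_x + P_y)·x = 4·M.
Demand: x*(P_x,P_y,M) = 4·M/(4·P_x + P_y), y* = M/(4·P_x + P_y).
Here 4·1.75 + 5 = 12, giving x* = 138.3333 and y* = 34.5833.
Expenditure on x: 1.75·138.3333 = 242.0833; share = 0.5833.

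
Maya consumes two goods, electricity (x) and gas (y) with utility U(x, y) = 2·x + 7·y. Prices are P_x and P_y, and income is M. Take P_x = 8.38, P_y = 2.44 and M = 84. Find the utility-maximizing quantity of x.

x* = 0

Perfect substitutes: compare marginal utility per dollar. 2/P_x vs 7/P_y → 0.2387 vs 2.8689.
y gives more utility per dollar, so spend all income on y: y* = M/P_y, x* = 0.
Numerically: x* = 0, y* = 34.4262.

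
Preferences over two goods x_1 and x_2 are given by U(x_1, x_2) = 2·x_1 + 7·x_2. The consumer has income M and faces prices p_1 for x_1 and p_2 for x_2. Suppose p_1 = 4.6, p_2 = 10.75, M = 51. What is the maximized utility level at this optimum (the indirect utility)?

Linear utility — the consumer picks whichever good has higher MU/price: 2/4.6 = 0.4348 vs 7/10.75 = 0.6512.
x_2 gives more utility per dollar, so spend all income on x_2: x_2* = M/p_2, x_1* = 0.
Numerically: x_1* = 0, x_2* = 4.7442.
Utility at the optimum: U(0, 4.7442) = 33.2093.

V = 33.2093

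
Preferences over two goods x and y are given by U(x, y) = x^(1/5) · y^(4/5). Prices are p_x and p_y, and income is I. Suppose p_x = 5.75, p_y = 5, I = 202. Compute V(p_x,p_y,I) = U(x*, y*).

MU_x/MU_y = (0.2·y)/(0.8·x); tangency sets this equal to p_x/p_y.
Rearranging, p_y·y = 4·p_x·x. Substituting into the budget gives p_x·x·(1 + 4) = I.
Demand: x*(p_x,p_y,I) = 0.2·I/p_x and y* = 0.8·I/p_y.
At p_x=5.75, p_y=5, I=202: x* = 0.2·202/5.75 = 7.0261, y* = 32.32.
Utility at the optimum: U(7.0261, 32.32) = 23.8188.

V = 23.8188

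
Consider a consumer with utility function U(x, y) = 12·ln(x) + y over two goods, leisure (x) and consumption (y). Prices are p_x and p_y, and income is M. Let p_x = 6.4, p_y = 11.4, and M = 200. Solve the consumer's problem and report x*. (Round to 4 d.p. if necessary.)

At the given prices: x* = 12·11.4/6.4 = 21.375.

x* = 21.375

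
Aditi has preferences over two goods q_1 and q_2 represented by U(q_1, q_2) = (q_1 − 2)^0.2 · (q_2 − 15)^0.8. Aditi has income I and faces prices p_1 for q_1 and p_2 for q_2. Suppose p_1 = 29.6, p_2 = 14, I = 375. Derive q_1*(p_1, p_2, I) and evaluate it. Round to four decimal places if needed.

This is Cobb-Douglas in (q_1−2, q_2−15): tangency gives 0.2·p_2·(q_2−15) = 0.8·p_1·(q_1−2).
After buying the subsistence bundle (2, 15), a share 0.2 of the remaining income goes to q_1: q_1* = 2 + 0.2·(I − 2p_1 − 15p_2)/p_1.
Discretionary income = 375 − 2·29.6 − 15·14 = 105.8; q_1* = 2 + 0.2·105.8/29.6 = 2.7149.

q_1* = 2.7149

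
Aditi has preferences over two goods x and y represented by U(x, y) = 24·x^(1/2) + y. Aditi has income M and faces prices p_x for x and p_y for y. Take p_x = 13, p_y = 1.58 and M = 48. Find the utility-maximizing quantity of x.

x* = 2.1271

Set MRS = p_x/p_y: 12·x^(−1/2) = p_x/p_y.
Thus x* = (12·p_y/p_x)² — independent of M — with the rest of income spent on y.
Plugging in: x* = (12·1.58/13)² = 2.1271.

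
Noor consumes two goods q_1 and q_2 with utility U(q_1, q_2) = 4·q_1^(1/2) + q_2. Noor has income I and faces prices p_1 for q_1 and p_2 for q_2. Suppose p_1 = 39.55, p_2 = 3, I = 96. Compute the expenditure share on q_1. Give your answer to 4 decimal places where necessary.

Utility is quasi-linear in q_2; the FOC for q_1 is 2/√q_1 = p_1/p_2.
Thus q_1* = (2·p_2/p_1)² — independent of I — with the rest of income spent on q_2.
Plugging in: q_1* = (2·3/39.55)² = 0.023, q_2* = 31.6966.
Expenditure on q_1: 39.55·0.023 = 0.9102; share = 0.0095.

share on q_1 = 0.0095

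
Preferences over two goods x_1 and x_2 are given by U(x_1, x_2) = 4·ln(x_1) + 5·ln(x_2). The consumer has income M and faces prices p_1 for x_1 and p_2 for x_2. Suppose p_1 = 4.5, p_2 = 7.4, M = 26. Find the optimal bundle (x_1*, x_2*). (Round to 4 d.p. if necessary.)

x_1* = 2.5679, x_2* = 1.952

MU_x_1/MU_x_2 = (4·x_2)/(5·x_1); tangency sets this equal to p_1/p_2.
Rearranging, p_2·x_2 = (5/4)·p_1·x_1. Substituting into the budget gives p_1·x_1·(1 + (5/4)) = M.
Demand: x_1*(p_1,p_2,M) = 4/9·M/p_1 and x_2* = 5/9·M/p_2.
At p_1=4.5, p_2=7.4, M=26: x_1* = 4/9·26/4.5 = 2.5679, x_2* = 1.952.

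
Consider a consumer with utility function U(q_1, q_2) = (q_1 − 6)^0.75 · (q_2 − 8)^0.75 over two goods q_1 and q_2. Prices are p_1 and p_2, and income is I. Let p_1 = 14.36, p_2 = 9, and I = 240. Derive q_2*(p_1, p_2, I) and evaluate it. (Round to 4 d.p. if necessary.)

Discretionary income = 240 − 6·14.36 − 8·9 = 81.84; q_2* = 8 + 0.5·81.84/9 = 12.5467.

q_2* = 12.5467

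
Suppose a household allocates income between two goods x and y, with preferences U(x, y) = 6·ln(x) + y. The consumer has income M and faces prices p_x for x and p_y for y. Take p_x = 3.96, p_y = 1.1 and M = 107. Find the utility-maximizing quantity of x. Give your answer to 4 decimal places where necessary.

Set MRS = p_x/p_y: (6/x)/1 = p_x/p_y.
So x*(p_x,p_y) = 6·p_y/p_x, independent of income; and y* = (M − 6·p_y)/p_y.
At the given prices: x* = 6·1.1/3.96 = 1.6667.

x* = 1.6667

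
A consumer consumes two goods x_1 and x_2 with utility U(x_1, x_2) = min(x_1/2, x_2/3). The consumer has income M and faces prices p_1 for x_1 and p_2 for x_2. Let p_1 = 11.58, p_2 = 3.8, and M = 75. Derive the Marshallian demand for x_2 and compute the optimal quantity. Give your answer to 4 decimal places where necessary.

x_2* = 6.5104

With perfect complements, no substitution: consume in ratio x_1:x_2 = 2:3.
Budget: p_1·x_1 + p_2·(3/2)·x_1 = M, so (2·p_1 + 3·p_2)·x_1 = 2·M.
Demand: x_1*(p_1,p_2,M) = 2·M/(2·p_1 + 3·p_2), x_2* = 3·M/(2·p_1 + 3·p_2).
Here 2·11.58 + 3·3.8 = 34.56, giving x_2* = 6.5104.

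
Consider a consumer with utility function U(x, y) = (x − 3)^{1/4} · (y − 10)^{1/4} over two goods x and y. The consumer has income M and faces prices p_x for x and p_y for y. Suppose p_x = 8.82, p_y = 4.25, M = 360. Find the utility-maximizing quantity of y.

Discretionary income = 360 − 3·8.82 − 10·4.25 = 291.04; y* = 10 + 0.5·291.04/4.25 = 44.24.

y* = 44.24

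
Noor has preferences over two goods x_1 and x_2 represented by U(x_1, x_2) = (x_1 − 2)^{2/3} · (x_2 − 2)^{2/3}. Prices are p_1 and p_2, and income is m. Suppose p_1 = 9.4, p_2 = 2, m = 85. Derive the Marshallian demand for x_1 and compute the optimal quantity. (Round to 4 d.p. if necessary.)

This is Cobb-Douglas in (x_1−2, x_2−2): tangency gives 2/3·p_2·(x_2−2) = 2/3·p_1·(x_1−2).
Substituting into the budget: x_1* = 2 + 0.5·(m − 2·p_1 − 2·p_2)/p_1, and x_2* = 2 + 0.5·(…)/p_2.
Discretionary income = 85 − 2·9.4 − 2·2 = 62.2; x_1* = 2 + 0.5·62.2/9.4 = 5.3085.

x_1* = 5.3085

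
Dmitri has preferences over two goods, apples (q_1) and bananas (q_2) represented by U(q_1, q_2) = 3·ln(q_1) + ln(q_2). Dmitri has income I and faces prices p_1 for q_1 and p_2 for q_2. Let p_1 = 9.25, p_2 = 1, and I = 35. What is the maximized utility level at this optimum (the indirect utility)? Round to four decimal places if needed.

The MRS is 3·q_2/q_1. Set MRS = p_1/p_2.
So 3·p_2·q_2 = p_1·q_1; combined with the budget, a share 0.75 of income goes to q_1.
Demand: q_1*(p_1,p_2,I) = 0.75·I/p_1 and q_2* = 0.25·I/p_2.
At p_1=9.25, p_2=1, I=35: q_1* = 0.75·35/9.25 = 2.8378, q_2* = 8.75.
Utility at the optimum: U(2.8378, 8.75) = 5.2982.

V = 5.2982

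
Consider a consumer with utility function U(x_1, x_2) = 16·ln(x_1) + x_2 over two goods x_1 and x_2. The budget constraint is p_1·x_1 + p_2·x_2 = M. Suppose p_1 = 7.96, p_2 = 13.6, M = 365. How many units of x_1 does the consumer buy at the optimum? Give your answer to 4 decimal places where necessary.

So x_1*(p_1,p_2) = 16·p_2/p_1, independent of income; and x_2* = (M − 16·p_2)/p_2.
At the given prices: x_1* = 16·13.6/7.96 = 27.3367.

x_1* = 27.3367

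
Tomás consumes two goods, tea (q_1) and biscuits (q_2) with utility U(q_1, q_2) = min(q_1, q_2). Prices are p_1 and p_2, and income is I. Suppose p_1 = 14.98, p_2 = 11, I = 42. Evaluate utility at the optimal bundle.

V = 1.6166

Here 14.98 + 11 = 25.98, giving q_1* = 1.6166 and q_2* = 1.6166.
Utility at the optimum: U(1.6166, 1.6166) = 1.6166.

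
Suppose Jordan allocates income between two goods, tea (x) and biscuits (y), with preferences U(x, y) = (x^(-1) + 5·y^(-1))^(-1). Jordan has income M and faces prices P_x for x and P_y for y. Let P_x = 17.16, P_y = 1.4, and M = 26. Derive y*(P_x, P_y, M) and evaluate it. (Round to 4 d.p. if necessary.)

y* = 7.2383

MRS = MU_x/MU_y = (1/5)·(y/x)^(2). Set equal to P_x/P_y.
Solve for the ratio: y/x = [5·P_x/P_y]^(0.5).
Substitute y = (y/x)·x into the budget: x* = M/(P_x + P_y·(y/x)).
Numerically y/x = 7.828519, so x* = 26/(17.16 + 1.4·7.828519) = 0.9246 and y* = 7.828519·0.9246 = 7.2383.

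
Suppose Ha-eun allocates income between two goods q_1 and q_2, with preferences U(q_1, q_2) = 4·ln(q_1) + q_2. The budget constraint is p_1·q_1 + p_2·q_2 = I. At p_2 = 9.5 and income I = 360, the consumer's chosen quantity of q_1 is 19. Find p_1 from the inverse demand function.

p_1 = 2

Set MRS = p_1/p_2: (4/q_1)/1 = p_1/p_2.
So q_1*(p_1,p_2) = 4·p_2/p_1, independent of income; and q_2* = (I − 4·p_2)/p_2.
Set q_1* = 19 in the demand function and solve for p_1: p_1 = 2.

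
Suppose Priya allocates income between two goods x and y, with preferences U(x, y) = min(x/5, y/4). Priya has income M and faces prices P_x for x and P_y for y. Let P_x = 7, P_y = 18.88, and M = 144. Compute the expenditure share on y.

Here 5·7 + 4·18.88 = 110.52, giving x* = 6.5147 and y* = 5.2117.
Expenditure on y: 18.88·5.2117 = 98.3974; share = 0.6833.

share on y = 0.6833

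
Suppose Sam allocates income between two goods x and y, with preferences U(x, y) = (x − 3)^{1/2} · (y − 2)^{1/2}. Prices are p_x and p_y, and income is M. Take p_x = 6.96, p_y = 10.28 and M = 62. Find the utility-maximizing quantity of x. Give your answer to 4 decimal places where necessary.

Let x' = x−3, y' = y−2. MRS = y'/x' = p_x/p_y.
Substituting into the budget: x* = 3 + 0.5·(M − 3·p_x − 2·p_y)/p_x, and y* = 2 + 0.5·(…)/p_y.
Discretionary income = 62 − 3·6.96 − 2·10.28 = 20.56; x* = 3 + 0.5·20.56/6.96 = 4.477.

x* = 4.477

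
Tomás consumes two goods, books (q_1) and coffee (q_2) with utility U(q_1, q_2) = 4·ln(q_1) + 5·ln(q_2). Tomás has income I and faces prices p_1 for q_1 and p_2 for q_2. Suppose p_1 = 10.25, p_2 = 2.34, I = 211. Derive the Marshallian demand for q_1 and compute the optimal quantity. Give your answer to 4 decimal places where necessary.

q_1* = 9.1491

Tangency: MRS = (4/5)·q_2/q_1 = p_1/p_2.
So 4·p_2·q_2 = 5·p_1·q_1; combined with the budget, a share 4/9 of income goes to q_1.
Demand: q_1*(p_1,p_2,I) = 4/9·I/p_1 and q_2* = 5/9·I/p_2.
At p_1=10.25, p_2=2.34, I=211: q_1* = 4/9·211/10.25 = 9.1491.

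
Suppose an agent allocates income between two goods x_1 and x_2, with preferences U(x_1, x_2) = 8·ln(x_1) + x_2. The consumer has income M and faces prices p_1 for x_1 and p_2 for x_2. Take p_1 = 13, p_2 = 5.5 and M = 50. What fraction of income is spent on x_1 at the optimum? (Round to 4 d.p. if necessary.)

At the given prices: x_1* = 8·5.5/13 = 3.3846, and x_2* = 1.0909.
Expenditure on x_1: 13·3.3846 = 44; share = 0.88.

share on x_1 = 0.88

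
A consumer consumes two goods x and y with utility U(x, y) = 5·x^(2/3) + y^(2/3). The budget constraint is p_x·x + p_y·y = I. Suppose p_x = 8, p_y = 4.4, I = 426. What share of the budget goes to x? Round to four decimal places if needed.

share on x = 0.9742

From the CES first-order condition, 5·(y/x)^(1/3) = p_x/p_y.
Solve for the ratio: y/x = [(1/5)·p_x/p_y]^(3).
Substitute y = (y/x)·x into the budget: x* = I/(p_x + p_y·(y/x)).
Numerically y/x = 0.048084, so x* = 426/(8 + 4.4·0.048084) = 51.878 and y* = 0.048084·51.878 = 2.4945.
Expenditure on x: 8·51.878 = 415.0242; share = 0.9742.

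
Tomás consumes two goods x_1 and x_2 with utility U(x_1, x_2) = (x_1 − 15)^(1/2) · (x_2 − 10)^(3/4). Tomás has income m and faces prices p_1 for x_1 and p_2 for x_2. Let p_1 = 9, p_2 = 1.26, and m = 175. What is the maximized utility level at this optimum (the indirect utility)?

Let x_1' = x_1−15, x_2' = x_2−10. MRS = (2/3)·x_2'/x_1' = p_1/p_2.
After buying the subsistence bundle (15, 10), a share 0.4 of the remaining income goes to x_1: x_1* = 15 + 0.4·(m − 15p_1 − 10p_2)/p_1.
Discretionary income = 175 − 15·9 − 10·1.26 = 27.4; x_1* = 15 + 0.4·27.4/9 = 16.2178; x_2* = 10 + 0.6·27.4/1.26 = 23.0476.
Utility at the optimum: U(16.2178, 23.0476) = 7.5759.

V = 7.5759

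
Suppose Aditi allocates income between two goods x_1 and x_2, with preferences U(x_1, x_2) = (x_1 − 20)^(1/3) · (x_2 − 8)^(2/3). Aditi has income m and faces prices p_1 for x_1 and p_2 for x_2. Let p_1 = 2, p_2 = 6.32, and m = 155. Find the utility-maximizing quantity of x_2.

x_2* = 14.7975

Let x_1' = x_1−20, x_2' = x_2−8. MRS = (1/2)·x_2'/x_1' = p_1/p_2.
After buying the subsistence bundle (20, 8), a share 1/3 of the remaining income goes to x_1: x_1* = 20 + 1/3·(m − 20p_1 − 8p_2)/p_1.
Discretionary income = 155 − 20·2 − 8·6.32 = 64.44; x_2* = 8 + 2/3·64.44/6.32 = 14.7975.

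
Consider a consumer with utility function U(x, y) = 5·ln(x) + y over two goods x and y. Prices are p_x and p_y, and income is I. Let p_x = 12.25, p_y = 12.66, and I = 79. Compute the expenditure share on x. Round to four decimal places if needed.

MU_x = 5/x, MU_y = 1. Tangency: 5/x = p_x/p_y.
So x*(p_x,p_y) = 5·p_y/p_x, independent of income; and y* = (I − 5·p_y)/p_y.
At the given prices: x* = 5·12.66/12.25 = 5.1673, and y* = 1.2401.
Expenditure on x: 12.25·5.1673 = 63.3; share = 0.8013.

share on x = 0.8013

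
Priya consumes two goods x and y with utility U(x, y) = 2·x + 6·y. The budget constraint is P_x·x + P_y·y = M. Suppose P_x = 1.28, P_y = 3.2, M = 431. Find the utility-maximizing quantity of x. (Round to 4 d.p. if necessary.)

y gives more utility per dollar, so spend all income on y: y* = M/P_y, x* = 0.
Numerically: x* = 0, y* = 134.6875.

x* = 0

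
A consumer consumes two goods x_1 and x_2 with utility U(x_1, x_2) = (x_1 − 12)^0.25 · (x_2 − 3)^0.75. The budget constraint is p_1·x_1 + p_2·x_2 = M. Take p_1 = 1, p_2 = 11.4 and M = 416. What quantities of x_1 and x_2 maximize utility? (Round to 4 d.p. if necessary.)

x_1* = 104.45, x_2* = 27.3289

MRS = (1/3)·(x_2−3)/(x_1−12). Tangency with p_1/p_2 gives x_2−3 = 3·(p_1/p_2)·(x_1−12).
Substituting into the budget: x_1* = 12 + 0.25·(M − 12·p_1 − 3·p_2)/p_1, and x_2* = 3 + 0.75·(…)/p_2.
Discretionary income = 416 − 12·1 − 3·11.4 = 369.8; x_1* = 12 + 0.25·369.8/1 = 104.45; x_2* = 3 + 0.75·369.8/11.4 = 27.3289.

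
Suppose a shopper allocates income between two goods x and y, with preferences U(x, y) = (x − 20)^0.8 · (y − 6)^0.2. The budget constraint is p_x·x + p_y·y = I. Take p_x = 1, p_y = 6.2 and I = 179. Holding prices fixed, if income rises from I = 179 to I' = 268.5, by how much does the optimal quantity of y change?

This is Cobb-Douglas in (x−20, y−6): tangency gives 0.8·p_y·(y−6) = 0.2·p_x·(x−20).
Substituting into the budget: x* = 20 + 0.8·(I − 20·p_x − 6·p_y)/p_x, and y* = 6 + 0.2·(…)/p_y.
Discretionary income = 179 − 20·1 − 6·6.2 = 121.8; y* = 6 + 0.2·121.8/6.2 = 9.929.
At I' = 268.5: y* = 12.8161. Change: 12.8161 − 9.929 = 2.8871.

Δy* = 2.8871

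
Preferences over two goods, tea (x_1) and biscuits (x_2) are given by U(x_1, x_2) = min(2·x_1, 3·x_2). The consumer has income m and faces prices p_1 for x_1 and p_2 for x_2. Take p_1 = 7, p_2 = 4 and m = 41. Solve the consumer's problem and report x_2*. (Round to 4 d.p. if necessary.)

x_2* = 2.8276

Demand: x_1*(p_1,p_2,m) = 3·m/(3·p_1 + 2·p_2), x_2* = 2·m/(3·p_1 + 2·p_2).
Here 3·7 + 2·4 = 29, giving x_2* = 2.8276.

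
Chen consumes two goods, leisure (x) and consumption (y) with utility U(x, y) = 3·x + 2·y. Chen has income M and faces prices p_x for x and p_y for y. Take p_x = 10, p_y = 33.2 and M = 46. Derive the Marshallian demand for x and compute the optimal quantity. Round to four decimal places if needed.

Perfect substitutes: compare marginal utility per dollar. 3/p_x vs 2/p_y → 0.3 vs 0.0602.
x gives more utility per dollar, so spend all income on x: x* = M/p_x, y* = 0.
Numerically: x* = 4.6, y* = 0.

x* = 4.6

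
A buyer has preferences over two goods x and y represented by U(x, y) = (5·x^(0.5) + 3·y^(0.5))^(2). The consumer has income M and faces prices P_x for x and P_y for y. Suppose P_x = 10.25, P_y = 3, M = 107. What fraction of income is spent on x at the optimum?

share on x = 0.4484

MU_x ∝ 5·x^(-0.5), MU_y ∝ 3·y^(-0.5), so MRS = (5/3)·(y/x)^(0.5) = P_x/P_y.
Solve for the ratio: y/x = [(3/5)·P_x/P_y]^(2).
Substitute y = (y/x)·x into the budget: x* = M/(P_x + P_y·(y/x)).
Numerically y/x = 4.2025, so x* = 107/(10.25 + 3·4.2025) = 4.6812 and y* = 4.2025·4.6812 = 19.6726.
Expenditure on x: 10.25·4.6812 = 47.9821; share = 0.4484.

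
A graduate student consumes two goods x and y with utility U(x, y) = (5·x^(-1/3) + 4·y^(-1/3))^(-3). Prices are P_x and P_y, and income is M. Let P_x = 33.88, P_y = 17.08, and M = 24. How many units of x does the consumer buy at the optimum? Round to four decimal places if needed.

x* = 0.4136

MRS = MU_x/MU_y = (5/4)·(y/x)^(4/3). Set equal to P_x/P_y.
Solve for the ratio: y/x = [(4/5)·P_x/P_y]^(0.75).
Substitute y = (y/x)·x into the budget: x* = M/(P_x + P_y·(y/x)).
Numerically y/x = 1.413869, so x* = 24/(33.88 + 17.08·1.413869) = 0.4136.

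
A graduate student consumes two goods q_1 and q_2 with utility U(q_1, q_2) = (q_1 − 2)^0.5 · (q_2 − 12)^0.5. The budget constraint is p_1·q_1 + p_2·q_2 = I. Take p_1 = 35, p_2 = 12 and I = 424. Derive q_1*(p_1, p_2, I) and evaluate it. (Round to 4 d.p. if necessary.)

MRS = (q_2−12)/(q_1−2). Tangency with p_1/p_2 gives q_2−12 = (p_1/p_2)·(q_1−2).
After buying the subsistence bundle (2, 12), a share 0.5 of the remaining income goes to q_1: q_1* = 2 + 0.5·(I − 2p_1 − 12p_2)/p_1.
Discretionary income = 424 − 2·35 − 12·12 = 210; q_1* = 2 + 0.5·210/35 = 5.

q_1* = 5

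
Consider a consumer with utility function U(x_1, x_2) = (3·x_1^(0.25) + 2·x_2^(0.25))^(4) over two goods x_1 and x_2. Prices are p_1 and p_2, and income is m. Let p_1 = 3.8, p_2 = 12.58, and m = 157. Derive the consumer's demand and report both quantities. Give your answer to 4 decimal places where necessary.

MU_x_1 ∝ 3·x_1^(-0.75), MU_x_2 ∝ 2·x_2^(-0.75), so MRS = (3/2)·(x_2/x_1)^(0.75) = p_1/p_2.
Solve for the ratio: x_2/x_1 = [(2/3)·p_1/p_2]^(4/3).
With the ratio pinned down, the budget gives x_1* = m/(p_1 + p_2·(x_2/x_1)) and x_2* = (x_2/x_1)·x_1*.
Numerically x_2/x_1 = 0.118036, so x_1* = 157/(3.8 + 12.58·0.118036) = 29.7073 and x_2* = 0.118036·29.7073 = 3.5065.

x_1* = 29.7073, x_2* = 3.5065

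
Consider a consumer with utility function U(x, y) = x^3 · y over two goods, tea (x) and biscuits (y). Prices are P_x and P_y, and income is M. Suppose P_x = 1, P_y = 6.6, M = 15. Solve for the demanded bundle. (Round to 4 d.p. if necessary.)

Demand: x*(P_x,P_y,M) = 0.75·M/P_x and y* = 0.25·M/P_y.
At P_x=1, P_y=6.6, M=15: x* = 0.75·15/1 = 11.25, y* = 0.5682.

x* = 11.25, y* = 0.5682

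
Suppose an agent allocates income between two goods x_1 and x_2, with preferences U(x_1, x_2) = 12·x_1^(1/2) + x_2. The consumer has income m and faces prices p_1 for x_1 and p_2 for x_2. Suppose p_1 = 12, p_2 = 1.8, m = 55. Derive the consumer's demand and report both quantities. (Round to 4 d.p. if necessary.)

x_1* = 0.81, x_2* = 25.1556

MU_x_1 = 6/√x_1, MU_x_2 = 1. Tangency: 6/√x_1 = p_1/p_2.
Thus x_1* = (6·p_2/p_1)² — independent of m — with the rest of income spent on x_2.
Plugging in: x_1* = (6·1.8/12)² = 0.81, x_2* = 25.1556.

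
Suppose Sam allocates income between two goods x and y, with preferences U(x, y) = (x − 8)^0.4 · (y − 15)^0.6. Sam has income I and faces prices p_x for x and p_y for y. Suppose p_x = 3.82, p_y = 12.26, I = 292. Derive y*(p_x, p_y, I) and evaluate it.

Let x' = x−8, y' = y−15. MRS = (2/3)·y'/x' = p_x/p_y.
After buying the subsistence bundle (8, 15), a share 0.4 of the remaining income goes to x: x* = 8 + 0.4·(I − 8p_x − 15p_y)/p_x.
Discretionary income = 292 − 8·3.82 − 15·12.26 = 77.54; y* = 15 + 0.6·77.54/12.26 = 18.7948.

y* = 18.7948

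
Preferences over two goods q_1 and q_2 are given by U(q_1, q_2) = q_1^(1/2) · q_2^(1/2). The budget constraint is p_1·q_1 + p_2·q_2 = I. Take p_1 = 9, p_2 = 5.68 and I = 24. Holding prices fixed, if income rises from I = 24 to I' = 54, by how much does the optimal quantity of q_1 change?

Tangency: MRS = q_2/q_1 = p_1/p_2.
So 0.5·p_2·q_2 = 0.5·p_1·q_1; combined with the budget, a share 0.5 of income goes to q_1.
Demand: q_1*(p_1,p_2,I) = 0.5·I/p_1 and q_2* = 0.5·I/p_2.
At p_1=9, p_2=5.68, I=24: q_1* = 0.5·24/9 = 1.3333.
At I' = 54: q_1* = 3. Change: 3 − 1.3333 = 1.6667.

Δq_1* = 1.6667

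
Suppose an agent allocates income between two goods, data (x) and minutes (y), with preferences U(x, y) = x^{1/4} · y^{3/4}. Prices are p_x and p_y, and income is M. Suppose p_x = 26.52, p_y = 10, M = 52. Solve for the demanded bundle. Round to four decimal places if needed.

x* = 0.4902, y* = 3.9

Tangency: MRS = (1/3)·y/x = p_x/p_y.
So 0.25·p_y·y = 0.75·p_x·x; combined with the budget, a share 0.25 of income goes to x.
Demand: x*(p_x,p_y,M) = 0.25·M/p_x and y* = 0.75·M/p_y.
At p_x=26.52, p_y=10, M=52: x* = 0.25·52/26.52 = 0.4902, y* = 3.9.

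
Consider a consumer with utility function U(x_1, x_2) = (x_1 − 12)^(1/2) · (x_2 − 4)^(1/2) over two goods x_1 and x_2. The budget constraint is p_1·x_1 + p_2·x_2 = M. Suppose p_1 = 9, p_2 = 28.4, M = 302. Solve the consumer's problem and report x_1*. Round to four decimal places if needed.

After buying the subsistence bundle (12, 4), a share 0.5 of the remaining income goes to x_1: x_1* = 12 + 0.5·(M − 12p_1 − 4p_2)/p_1.
Discretionary income = 302 − 12·9 − 4·28.4 = 80.4; x_1* = 12 + 0.5·80.4/9 = 16.4667.

x_1* = 16.4667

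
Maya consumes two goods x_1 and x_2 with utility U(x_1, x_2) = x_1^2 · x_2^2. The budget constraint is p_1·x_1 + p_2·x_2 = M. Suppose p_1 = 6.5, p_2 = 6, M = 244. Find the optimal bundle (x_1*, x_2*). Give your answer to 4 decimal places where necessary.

Tangency: MRS = x_2/x_1 = p_1/p_2.
So 2·p_2·x_2 = 2·p_1·x_1; combined with the budget, a share 0.5 of income goes to x_1.
Demand: x_1*(p_1,p_2,M) = 0.5·M/p_1 and x_2* = 0.5·M/p_2.
At p_1=6.5, p_2=6, M=244: x_1* = 0.5·244/6.5 = 18.7692, x_2* = 20.3333.

x_1* = 18.7692, x_2* = 20.3333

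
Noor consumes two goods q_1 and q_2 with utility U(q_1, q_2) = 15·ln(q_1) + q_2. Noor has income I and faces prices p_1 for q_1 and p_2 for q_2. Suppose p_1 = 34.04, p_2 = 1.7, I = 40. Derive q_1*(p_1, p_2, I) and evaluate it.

q_1* = 0.7491

MU_q_1 = 15/q_1, MU_q_2 = 1. Tangency: 15/q_1 = p_1/p_2.
So q_1*(p_1,p_2) = 15·p_2/p_1, independent of income; and q_2* = (I − 15·p_2)/p_2.
At the given prices: q_1* = 15·1.7/34.04 = 0.7491.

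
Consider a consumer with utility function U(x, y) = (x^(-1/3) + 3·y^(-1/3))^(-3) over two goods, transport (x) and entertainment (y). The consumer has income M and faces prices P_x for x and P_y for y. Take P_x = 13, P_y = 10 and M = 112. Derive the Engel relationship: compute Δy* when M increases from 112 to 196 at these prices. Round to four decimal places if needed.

MRS = MU_x/MU_y = (1/3)·(y/x)^(4/3). Set equal to P_x/P_y.
Solve for the ratio: y/x = [3·P_x/P_y]^(0.75).
With the ratio pinned down, the budget gives x* = M/(P_x + P_y·(y/x)) and y* = (y/x)·x*.
Numerically y/x = 2.775227, so x* = 112/(13 + 10·2.775227) = 2.7483 and y* = 2.775227·2.7483 = 7.6272.
At M' = 196: y* = 13.3476. Change: 13.3476 − 7.6272 = 5.7204.

Δy* = 5.7204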